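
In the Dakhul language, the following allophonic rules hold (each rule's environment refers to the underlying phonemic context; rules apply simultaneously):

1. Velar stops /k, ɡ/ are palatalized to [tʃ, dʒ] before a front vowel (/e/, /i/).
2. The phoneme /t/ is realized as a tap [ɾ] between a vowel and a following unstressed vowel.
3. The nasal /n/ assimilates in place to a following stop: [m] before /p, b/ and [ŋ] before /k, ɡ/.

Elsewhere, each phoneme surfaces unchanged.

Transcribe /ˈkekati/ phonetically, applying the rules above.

/k/ — word-initial, before a front vowel — surfaces as [tʃ] (rule 1).
/e/ (between /k/ and /k/): no rule targets it → [e].
/k/ (between /e/ and /a/) is in the target of rule 1 but the environment (before a front vowel) is not met → [k].
/a/ stays [a].
/t/ — between /a/ and /i/, between a vowel and a following unstressed vowel — surfaces as [ɾ] (rule 2).
/i/ (word-final) is unaffected → [i].

[ˈtʃekaɾi]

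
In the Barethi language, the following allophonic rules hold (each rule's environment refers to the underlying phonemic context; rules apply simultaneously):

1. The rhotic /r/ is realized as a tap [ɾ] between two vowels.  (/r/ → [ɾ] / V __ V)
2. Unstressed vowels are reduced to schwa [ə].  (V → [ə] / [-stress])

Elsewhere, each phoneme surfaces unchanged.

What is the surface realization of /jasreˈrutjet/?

/a/ — between /j/ and /s/, in an unstressed syllable — surfaces as [ə] (rule 2).
/r/ (between /s/ and /e/): rule 1 targets it, but not between two vowels → unchanged [r].
/e/ (between /r/ and /r/): in an unstressed syllable, so rule 2 applies → [ə].
/r/ meets the environment for rule 1 (between two vowels) → [ɾ].
/u/ — between /r/ and /t/; rule 2 does not apply here → [u].
/e/ — between /j/ and /t/, in an unstressed syllable — surfaces as [ə] (rule 2).

[jəsrəˈɾutjət]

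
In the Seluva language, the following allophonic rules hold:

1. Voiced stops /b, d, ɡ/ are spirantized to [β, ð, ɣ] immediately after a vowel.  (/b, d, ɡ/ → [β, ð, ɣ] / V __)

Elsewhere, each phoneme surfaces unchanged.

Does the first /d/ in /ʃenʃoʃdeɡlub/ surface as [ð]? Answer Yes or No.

/d/ (between /ʃ/ and /e/): rule 1 targets it, but not immediately after a vowel → unchanged [d].
The actual realization is [d], not [ð].

No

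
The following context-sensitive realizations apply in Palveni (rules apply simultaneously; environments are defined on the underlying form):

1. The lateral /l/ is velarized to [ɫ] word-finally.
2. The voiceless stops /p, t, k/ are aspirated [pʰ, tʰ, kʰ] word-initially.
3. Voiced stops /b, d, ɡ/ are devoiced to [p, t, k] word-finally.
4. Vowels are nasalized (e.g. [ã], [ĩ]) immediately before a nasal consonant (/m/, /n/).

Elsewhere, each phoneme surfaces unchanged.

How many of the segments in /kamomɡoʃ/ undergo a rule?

3

Segments that undergo a rule: /k/ → [kʰ] (rule 2); /a/ → [ã] (rule 4); /o/ → [õ] (rule 4).
All other segments surface unchanged.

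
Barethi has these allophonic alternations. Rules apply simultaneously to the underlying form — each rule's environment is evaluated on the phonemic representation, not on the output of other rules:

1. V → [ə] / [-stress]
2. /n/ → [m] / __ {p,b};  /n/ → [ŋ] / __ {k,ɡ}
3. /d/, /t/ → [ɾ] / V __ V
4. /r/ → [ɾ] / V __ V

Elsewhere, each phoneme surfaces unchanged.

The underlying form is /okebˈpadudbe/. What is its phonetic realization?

[əkəbˈpaɾədbə]

Rule 1 applies to /o/ (word-initial: in an unstressed syllable) → [ə].
/k/ stays [k].
Rule 1 applies to /e/ (between /k/ and /b/: in an unstressed syllable) → [ə].
/b/ — not in any rule's target class → [b].
/p/ — not in any rule's target class → [p].
/a/ (between /p/ and /d/) is in the target of rule 1 but the environment (in an unstressed syllable) is not met → [a].
/d/ meets the environment for rule 3 (between two vowels) → [ɾ].
/u/ (between /d/ and /d/): in an unstressed syllable, so rule 1 applies → [ə].
/d/ (between /u/ and /b/): rule 3 targets it, but not between two vowels → unchanged [d].
/b/ (between /d/ and /e/): no rule targets it → [b].
/e/ — word-final, in an unstressed syllable — surfaces as [ə] (rule 1).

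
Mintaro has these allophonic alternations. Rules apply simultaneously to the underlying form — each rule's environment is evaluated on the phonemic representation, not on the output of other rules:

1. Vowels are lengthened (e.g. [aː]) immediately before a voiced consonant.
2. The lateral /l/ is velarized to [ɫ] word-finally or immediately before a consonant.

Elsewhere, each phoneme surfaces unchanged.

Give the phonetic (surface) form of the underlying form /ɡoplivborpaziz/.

/ɡ/ (word-initial): no rule targets it → [ɡ].
/o/ — between /ɡ/ and /p/; rule 1 does not apply here → [o].
/p/ (between /o/ and /l/) is unaffected → [p].
/l/ (between /p/ and /i/): rule 2 targets it, but not word-finally or immediately before a consonant → unchanged [l].
/i/ — between /l/ and /v/, before a voiced consonant — surfaces as [iː] (rule 1).
/v/ — not in any rule's target class → [v].
/b/ stays [b].
/o/ — between /b/ and /r/, before a voiced consonant — surfaces as [oː] (rule 1).
/r/ (between /o/ and /p/): no rule targets it → [r].
/p/ stays [p].
/a/ (between /p/ and /z/) occurs before a voiced consonant → [aː] by rule 1.
/z/ (between /a/ and /i/) is unaffected → [z].
/i/ (between /z/ and /z/) occurs before a voiced consonant → [iː] by rule 1.
/z/ — not in any rule's target class → [z].

[ɡopliːvboːrpaːziːz]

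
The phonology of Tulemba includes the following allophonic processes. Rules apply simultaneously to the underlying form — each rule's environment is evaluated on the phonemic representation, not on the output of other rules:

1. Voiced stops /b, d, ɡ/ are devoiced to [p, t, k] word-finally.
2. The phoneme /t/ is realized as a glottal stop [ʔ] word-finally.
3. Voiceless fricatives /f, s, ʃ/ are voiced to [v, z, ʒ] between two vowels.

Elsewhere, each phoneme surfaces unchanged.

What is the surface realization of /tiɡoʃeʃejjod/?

[tiɡoʒeʒejjot]

/t/ (word-initial) fails the environment for rule 2, so it stays [t].
/i/ stays [i].
/ɡ/ (between /i/ and /o/) fails the environment for rule 1, so it stays [ɡ].
/o/ stays [o].
Rule 3 applies to /ʃ/ (between /o/ and /e/: between two vowels) → [ʒ].
/e/ (between /ʃ/ and /ʃ/) is unaffected → [e].
Rule 3 applies to /ʃ/ (between /e/ and /e/: between two vowels) → [ʒ].
/e/ (between /ʃ/ and /j/): no rule targets it → [e].
/j/ (between /e/ and /j/): no rule targets it → [j].
/j/ (between /j/ and /o/): no rule targets it → [j].
/o/ (between /j/ and /d/) is unaffected → [o].
/d/ meets the environment for rule 1 (word-finally) → [t].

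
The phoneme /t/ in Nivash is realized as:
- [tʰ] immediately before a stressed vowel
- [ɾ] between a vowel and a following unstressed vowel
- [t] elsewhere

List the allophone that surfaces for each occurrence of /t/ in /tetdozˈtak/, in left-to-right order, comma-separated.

Occurrence 1 (position 1): no conditioning environment matches → elsewhere allophone [t].
Occurrence 2 (position 3): no conditioning environment matches → elsewhere allophone [t].
Occurrence 3 (position 7): immediately before a stressed vowel → [tʰ].

[t], [t], [tʰ]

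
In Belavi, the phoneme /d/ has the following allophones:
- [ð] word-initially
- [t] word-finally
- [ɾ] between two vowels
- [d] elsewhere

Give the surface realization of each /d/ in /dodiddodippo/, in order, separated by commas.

Occurrence 1 (position 1): word-initially → [ð].
Occurrence 2 (position 3): between two vowels → [ɾ].
Occurrence 3 (position 5): no conditioning environment matches → elsewhere allophone [d].
Occurrence 4 (position 6): no conditioning environment matches → elsewhere allophone [d].
Occurrence 5 (position 8): between two vowels → [ɾ].

[ð], [ɾ], [d], [d], [ɾ]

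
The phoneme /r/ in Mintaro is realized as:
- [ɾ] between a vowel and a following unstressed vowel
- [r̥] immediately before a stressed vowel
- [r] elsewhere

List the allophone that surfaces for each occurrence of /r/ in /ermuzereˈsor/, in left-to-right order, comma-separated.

Occurrence 1 (position 2): no conditioning environment matches → elsewhere allophone [r].
Occurrence 2 (position 7): between a vowel and a following unstressed vowel → [ɾ].
Occurrence 3 (position 11): no conditioning environment matches → elsewhere allophone [r].

[r], [ɾ], [r]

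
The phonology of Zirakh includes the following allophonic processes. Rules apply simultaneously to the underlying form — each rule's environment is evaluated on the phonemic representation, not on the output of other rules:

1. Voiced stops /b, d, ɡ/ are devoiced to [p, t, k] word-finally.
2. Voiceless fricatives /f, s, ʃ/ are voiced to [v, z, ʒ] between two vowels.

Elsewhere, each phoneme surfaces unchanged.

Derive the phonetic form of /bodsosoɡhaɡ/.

/b/ — word-initial; rule 1 does not apply here → [b].
/o/ stays [o].
/d/ (between /o/ and /s/) fails the environment for rule 1, so it stays [d].
/s/ (between /d/ and /o/) is in the target of rule 2 but the environment (between two vowels) is not met → [s].
/o/ stays [o].
/s/ — between /o/ and /o/, between two vowels — surfaces as [z] (rule 2).
/o/ — not in any rule's target class → [o].
/ɡ/ (between /o/ and /h/) fails the environment for rule 1, so it stays [ɡ].
/h/ stays [h].
/a/ stays [a].
Rule 1 applies to /ɡ/ (word-final: word-finally) → [k].

[bodsozoɡhak]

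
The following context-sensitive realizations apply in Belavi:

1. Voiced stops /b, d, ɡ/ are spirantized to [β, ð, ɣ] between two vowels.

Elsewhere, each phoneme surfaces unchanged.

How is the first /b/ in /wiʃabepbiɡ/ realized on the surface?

Rule 1 applies to /b/ (between /a/ and /e/: between two vowels) → [β].

[β]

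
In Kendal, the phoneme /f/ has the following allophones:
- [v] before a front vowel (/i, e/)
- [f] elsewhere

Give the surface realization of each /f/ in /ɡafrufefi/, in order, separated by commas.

Occurrence 1 (position 3): no conditioning environment matches → elsewhere allophone [f].
Occurrence 2 (position 6): before a front vowel (/i, e/) → [v].
Occurrence 3 (position 8): before a front vowel (/i, e/) → [v].

[f], [v], [v]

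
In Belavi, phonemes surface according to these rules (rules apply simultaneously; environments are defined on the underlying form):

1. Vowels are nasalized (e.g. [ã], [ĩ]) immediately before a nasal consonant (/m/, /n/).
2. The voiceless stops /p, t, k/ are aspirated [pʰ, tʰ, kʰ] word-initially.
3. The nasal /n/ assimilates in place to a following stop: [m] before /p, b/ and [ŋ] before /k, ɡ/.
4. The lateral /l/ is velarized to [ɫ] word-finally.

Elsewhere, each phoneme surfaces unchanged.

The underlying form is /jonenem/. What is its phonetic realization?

/o/ — between /j/ and /n/, before a nasal consonant — surfaces as [õ] (rule 1).
/n/ (between /o/ and /e/) is in the target of rule 3 but the environment (before a labial or velar stop) is not met → [n].
/e/ meets the environment for rule 1 (before a nasal consonant) → [ẽ].
/n/ (between /e/ and /e/) is in the target of rule 3 but the environment (before a labial or velar stop) is not met → [n].
/e/ (between /n/ and /m/) occurs before a nasal consonant → [ẽ] by rule 1.

[jõnẽnẽm]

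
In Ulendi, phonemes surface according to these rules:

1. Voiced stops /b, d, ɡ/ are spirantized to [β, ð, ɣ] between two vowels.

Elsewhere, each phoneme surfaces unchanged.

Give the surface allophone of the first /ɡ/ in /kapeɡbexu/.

[ɡ]

/ɡ/ — between /e/ and /b/; rule 1 does not apply here → [ɡ].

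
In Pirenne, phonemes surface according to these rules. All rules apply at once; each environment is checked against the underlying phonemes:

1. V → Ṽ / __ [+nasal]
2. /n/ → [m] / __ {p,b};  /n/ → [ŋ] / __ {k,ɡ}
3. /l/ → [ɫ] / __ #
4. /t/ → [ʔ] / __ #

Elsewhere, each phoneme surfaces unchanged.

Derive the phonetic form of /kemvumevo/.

[kẽmvũmevo]

/e/ (between /k/ and /m/): before a nasal consonant, so rule 1 applies → [ẽ].
Rule 1 applies to /u/ (between /v/ and /m/: before a nasal consonant) → [ũ].
/e/ — between /m/ and /v/; rule 1 does not apply here → [e].
/o/ (word-final) is in the target of rule 1 but the environment (before a nasal consonant) is not met → [o].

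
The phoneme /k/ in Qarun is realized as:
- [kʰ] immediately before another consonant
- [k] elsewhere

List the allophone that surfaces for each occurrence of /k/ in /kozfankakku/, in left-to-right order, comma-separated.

Occurrence 1 (position 1): no conditioning environment matches → elsewhere allophone [k].
Occurrence 2 (position 7): no conditioning environment matches → elsewhere allophone [k].
Occurrence 3 (position 9): immediately before another consonant → [kʰ].
Occurrence 4 (position 10): no conditioning environment matches → elsewhere allophone [k].

[k], [k], [kʰ], [k]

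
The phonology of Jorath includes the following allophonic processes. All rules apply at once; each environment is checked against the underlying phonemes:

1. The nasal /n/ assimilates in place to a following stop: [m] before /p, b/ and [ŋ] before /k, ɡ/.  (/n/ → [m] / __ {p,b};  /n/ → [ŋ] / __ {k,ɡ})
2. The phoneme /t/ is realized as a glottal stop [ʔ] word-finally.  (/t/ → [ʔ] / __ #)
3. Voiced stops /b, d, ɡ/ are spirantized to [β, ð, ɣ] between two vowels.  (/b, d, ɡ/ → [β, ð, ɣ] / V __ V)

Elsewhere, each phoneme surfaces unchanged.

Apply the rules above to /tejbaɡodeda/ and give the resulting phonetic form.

/t/ — word-initial; rule 2 does not apply here → [t].
/b/ (between /j/ and /a/): rule 3 targets it, but not between two vowels → unchanged [b].
/ɡ/ — between /a/ and /o/, between two vowels — surfaces as [ɣ] (rule 3).
/d/ (between /o/ and /e/): between two vowels, so rule 3 applies → [ð].
Rule 3 applies to /d/ (between /e/ and /a/: between two vowels) → [ð].

[tejbaɣoðeða]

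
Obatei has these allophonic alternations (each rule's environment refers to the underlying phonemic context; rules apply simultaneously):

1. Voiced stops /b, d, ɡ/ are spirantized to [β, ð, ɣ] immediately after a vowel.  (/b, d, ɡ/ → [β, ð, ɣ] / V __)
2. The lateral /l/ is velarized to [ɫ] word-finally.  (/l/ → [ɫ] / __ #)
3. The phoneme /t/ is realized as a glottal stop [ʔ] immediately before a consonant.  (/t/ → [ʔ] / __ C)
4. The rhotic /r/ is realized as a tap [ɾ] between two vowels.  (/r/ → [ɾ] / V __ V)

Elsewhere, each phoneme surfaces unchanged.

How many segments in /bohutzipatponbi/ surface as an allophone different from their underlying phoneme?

2

Segments that undergo a rule: /t/ → [ʔ] (rule 3); /t/ → [ʔ] (rule 3).
All other segments surface unchanged.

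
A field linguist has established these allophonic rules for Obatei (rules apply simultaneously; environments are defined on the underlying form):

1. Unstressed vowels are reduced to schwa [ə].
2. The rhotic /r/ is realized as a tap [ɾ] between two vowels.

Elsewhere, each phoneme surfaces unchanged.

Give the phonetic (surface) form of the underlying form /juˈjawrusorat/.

[jəˈjawrəsəɾət]

/j/ (word-initial) is unaffected → [j].
Rule 1 applies to /u/ (between /j/ and /j/: in an unstressed syllable) → [ə].
/j/ (between /u/ and /a/) is unaffected → [j].
/a/ (between /j/ and /w/) is in the target of rule 1 but the environment (in an unstressed syllable) is not met → [a].
/w/ (between /a/ and /r/): no rule targets it → [w].
/r/ (between /w/ and /u/): rule 2 targets it, but not between two vowels → unchanged [r].
/u/ (between /r/ and /s/) occurs in an unstressed syllable → [ə] by rule 1.
/s/ — not in any rule's target class → [s].
Rule 1 applies to /o/ (between /s/ and /r/: in an unstressed syllable) → [ə].
/r/ — between /o/ and /a/, between two vowels — surfaces as [ɾ] (rule 2).
/a/ (between /r/ and /t/): in an unstressed syllable, so rule 1 applies → [ə].
/t/ (word-final) is unaffected → [t].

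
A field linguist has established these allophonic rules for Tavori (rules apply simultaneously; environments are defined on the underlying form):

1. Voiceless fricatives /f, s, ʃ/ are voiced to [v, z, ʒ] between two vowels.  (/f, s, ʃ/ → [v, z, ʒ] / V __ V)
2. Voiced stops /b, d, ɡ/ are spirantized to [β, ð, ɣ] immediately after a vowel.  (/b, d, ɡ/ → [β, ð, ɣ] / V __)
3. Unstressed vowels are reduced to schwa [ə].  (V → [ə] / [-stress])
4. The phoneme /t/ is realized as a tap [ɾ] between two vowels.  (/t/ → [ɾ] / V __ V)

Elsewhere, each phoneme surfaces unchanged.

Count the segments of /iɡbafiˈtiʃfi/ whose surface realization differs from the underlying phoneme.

7

Segments that undergo a rule: /i/ → [ə] (rule 3); /ɡ/ → [ɣ] (rule 2); /a/ → [ə] (rule 3); /f/ → [v] (rule 1); /i/ → [ə] (rule 3); /t/ → [ɾ] (rule 4); /i/ → [ə] (rule 3).
All other segments surface unchanged.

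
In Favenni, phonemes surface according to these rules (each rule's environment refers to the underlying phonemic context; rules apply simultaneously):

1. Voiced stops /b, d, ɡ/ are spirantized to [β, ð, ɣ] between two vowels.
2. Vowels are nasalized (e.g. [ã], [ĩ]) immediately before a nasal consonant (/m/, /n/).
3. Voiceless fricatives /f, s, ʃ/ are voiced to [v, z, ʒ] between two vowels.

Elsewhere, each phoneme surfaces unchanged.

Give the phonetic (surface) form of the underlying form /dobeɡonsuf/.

/d/ (word-initial): rule 1 targets it, but not between two vowels → unchanged [d].
/o/ (between /d/ and /b/) fails the environment for rule 2, so it stays [o].
/b/ meets the environment for rule 1 (between two vowels) → [β].
/e/ (between /b/ and /ɡ/): rule 2 targets it, but not before a nasal consonant → unchanged [e].
/ɡ/ meets the environment for rule 1 (between two vowels) → [ɣ].
/o/ (between /ɡ/ and /n/) occurs before a nasal consonant → [õ] by rule 2.
/n/ — not in any rule's target class → [n].
/s/ (between /n/ and /u/): rule 3 targets it, but not between two vowels → unchanged [s].
/u/ (between /s/ and /f/) fails the environment for rule 2, so it stays [u].
/f/ (word-final) is in the target of rule 3 but the environment (between two vowels) is not met → [f].

[doβeɣõnsuf]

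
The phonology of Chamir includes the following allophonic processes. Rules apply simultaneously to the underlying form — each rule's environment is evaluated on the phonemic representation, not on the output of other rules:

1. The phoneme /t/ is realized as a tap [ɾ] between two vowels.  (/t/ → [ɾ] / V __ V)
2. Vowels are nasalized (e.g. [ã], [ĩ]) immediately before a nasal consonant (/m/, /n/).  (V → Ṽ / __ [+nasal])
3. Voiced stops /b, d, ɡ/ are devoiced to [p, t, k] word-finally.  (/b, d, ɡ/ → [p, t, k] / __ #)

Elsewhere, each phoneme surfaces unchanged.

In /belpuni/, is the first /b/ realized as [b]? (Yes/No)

/b/ (word-initial) is in the target of rule 3 but the environment (word-finally) is not met → [b].
The actual realization is [b], which matches [b].

Yes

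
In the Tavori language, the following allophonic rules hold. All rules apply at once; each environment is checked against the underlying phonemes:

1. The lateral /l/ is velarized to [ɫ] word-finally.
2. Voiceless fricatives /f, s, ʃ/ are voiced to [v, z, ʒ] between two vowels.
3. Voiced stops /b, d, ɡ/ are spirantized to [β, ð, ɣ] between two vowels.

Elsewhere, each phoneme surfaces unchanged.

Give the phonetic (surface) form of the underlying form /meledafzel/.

[meleðafzeɫ]

/l/ — between /e/ and /e/; rule 1 does not apply here → [l].
/d/ (between /e/ and /a/) occurs between two vowels → [ð] by rule 3.
/f/ (between /a/ and /z/): rule 2 targets it, but not between two vowels → unchanged [f].
/l/ meets the environment for rule 1 (word-finally) → [ɫ].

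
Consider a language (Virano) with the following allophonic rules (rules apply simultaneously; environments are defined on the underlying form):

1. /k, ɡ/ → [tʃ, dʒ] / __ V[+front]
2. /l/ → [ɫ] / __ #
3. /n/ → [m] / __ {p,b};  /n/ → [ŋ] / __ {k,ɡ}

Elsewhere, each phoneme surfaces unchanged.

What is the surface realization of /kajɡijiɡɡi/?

/k/ (word-initial) is in the target of rule 1 but the environment (before a front vowel) is not met → [k].
/a/ (between /k/ and /j/): no rule targets it → [a].
/j/ — not in any rule's target class → [j].
/ɡ/ meets the environment for rule 1 (before a front vowel) → [dʒ].
/i/ stays [i].
/j/ (between /i/ and /i/) is unaffected → [j].
/i/ stays [i].
/ɡ/ (between /i/ and /ɡ/) is in the target of rule 1 but the environment (before a front vowel) is not met → [ɡ].
/ɡ/ (between /ɡ/ and /i/): before a front vowel, so rule 1 applies → [dʒ].
/i/ (word-final): no rule targets it → [i].

[kajdʒijiɡdʒi]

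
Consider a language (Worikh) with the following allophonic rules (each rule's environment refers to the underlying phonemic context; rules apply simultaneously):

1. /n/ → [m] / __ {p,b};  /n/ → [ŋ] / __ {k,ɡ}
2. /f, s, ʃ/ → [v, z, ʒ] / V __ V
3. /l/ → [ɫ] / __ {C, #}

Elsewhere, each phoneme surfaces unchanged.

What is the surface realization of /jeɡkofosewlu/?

[jeɡkovozewlu]

/j/ (word-initial): no rule targets it → [j].
/e/ — not in any rule's target class → [e].
/ɡ/ (between /e/ and /k/) is unaffected → [ɡ].
/k/ (between /ɡ/ and /o/): no rule targets it → [k].
/o/ — not in any rule's target class → [o].
/f/ meets the environment for rule 2 (between two vowels) → [v].
/o/ — not in any rule's target class → [o].
/s/ (between /o/ and /e/) occurs between two vowels → [z] by rule 2.
/e/ (between /s/ and /w/) is unaffected → [e].
/w/ (between /e/ and /l/): no rule targets it → [w].
/l/ (between /w/ and /u/) is in the target of rule 3 but the environment (word-finally or immediately before a consonant) is not met → [l].
/u/ — not in any rule's target class → [u].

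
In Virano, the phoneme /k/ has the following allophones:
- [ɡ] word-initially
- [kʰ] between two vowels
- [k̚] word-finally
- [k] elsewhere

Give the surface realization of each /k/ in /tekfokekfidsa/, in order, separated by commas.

[k], [kʰ], [k]

Occurrence 1 (position 3): no conditioning environment matches → elsewhere allophone [k].
Occurrence 2 (position 6): between two vowels → [kʰ].
Occurrence 3 (position 8): no conditioning environment matches → elsewhere allophone [k].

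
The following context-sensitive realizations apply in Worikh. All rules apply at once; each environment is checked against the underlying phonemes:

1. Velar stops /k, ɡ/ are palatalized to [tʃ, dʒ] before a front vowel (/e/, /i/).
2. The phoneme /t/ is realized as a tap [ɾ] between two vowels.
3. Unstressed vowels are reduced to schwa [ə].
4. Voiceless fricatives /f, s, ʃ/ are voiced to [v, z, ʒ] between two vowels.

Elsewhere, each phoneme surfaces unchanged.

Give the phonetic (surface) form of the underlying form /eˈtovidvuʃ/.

/e/ (word-initial): in an unstressed syllable, so rule 3 applies → [ə].
/t/ — between /e/ and /o/, between two vowels — surfaces as [ɾ] (rule 2).
/o/ (between /t/ and /v/): rule 3 targets it, but not in an unstressed syllable → unchanged [o].
/v/ (between /o/ and /i/): no rule targets it → [v].
Rule 3 applies to /i/ (between /v/ and /d/: in an unstressed syllable) → [ə].
/d/ — not in any rule's target class → [d].
/v/ stays [v].
Rule 3 applies to /u/ (between /v/ and /ʃ/: in an unstressed syllable) → [ə].
/ʃ/ (word-final) is in the target of rule 4 but the environment (between two vowels) is not met → [ʃ].

[əˈɾovədvəʃ]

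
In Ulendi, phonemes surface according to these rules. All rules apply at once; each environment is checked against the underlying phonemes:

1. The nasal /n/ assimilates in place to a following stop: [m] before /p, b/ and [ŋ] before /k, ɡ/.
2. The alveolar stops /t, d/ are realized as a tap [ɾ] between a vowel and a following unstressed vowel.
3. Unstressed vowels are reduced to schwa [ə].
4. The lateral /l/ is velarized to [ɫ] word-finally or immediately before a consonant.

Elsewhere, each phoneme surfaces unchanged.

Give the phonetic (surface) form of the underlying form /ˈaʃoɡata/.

[ˈaʃəɡəɾə]

/a/ — word-initial; rule 3 does not apply here → [a].
/ʃ/ stays [ʃ].
Rule 3 applies to /o/ (between /ʃ/ and /ɡ/: in an unstressed syllable) → [ə].
/ɡ/ stays [ɡ].
/a/ (between /ɡ/ and /t/) occurs in an unstressed syllable → [ə] by rule 3.
Rule 2 applies to /t/ (between /a/ and /a/: between a vowel and a following unstressed vowel) → [ɾ].
/a/ meets the environment for rule 3 (in an unstressed syllable) → [ə].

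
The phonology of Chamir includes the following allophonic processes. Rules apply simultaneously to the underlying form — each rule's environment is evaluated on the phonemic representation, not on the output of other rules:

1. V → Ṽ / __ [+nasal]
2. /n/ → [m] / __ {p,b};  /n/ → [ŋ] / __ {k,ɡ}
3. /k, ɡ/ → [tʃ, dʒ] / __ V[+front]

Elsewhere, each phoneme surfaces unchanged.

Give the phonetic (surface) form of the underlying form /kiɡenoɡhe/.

/k/ (word-initial): before a front vowel, so rule 3 applies → [tʃ].
/i/ — between /k/ and /ɡ/; rule 1 does not apply here → [i].
Rule 3 applies to /ɡ/ (between /i/ and /e/: before a front vowel) → [dʒ].
/e/ — between /ɡ/ and /n/, before a nasal consonant — surfaces as [ẽ] (rule 1).
/n/ — between /e/ and /o/; rule 2 does not apply here → [n].
/o/ — between /n/ and /ɡ/; rule 1 does not apply here → [o].
/ɡ/ (between /o/ and /h/): rule 3 targets it, but not before a front vowel → unchanged [ɡ].
/e/ (word-final) is in the target of rule 1 but the environment (before a nasal consonant) is not met → [e].

[tʃidʒẽnoɡhe]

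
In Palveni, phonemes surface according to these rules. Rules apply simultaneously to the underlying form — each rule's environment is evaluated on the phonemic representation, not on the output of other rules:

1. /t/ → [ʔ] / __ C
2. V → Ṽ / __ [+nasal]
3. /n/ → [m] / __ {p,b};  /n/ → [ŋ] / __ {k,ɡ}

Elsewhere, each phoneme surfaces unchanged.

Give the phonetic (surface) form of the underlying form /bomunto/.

[bõmũnto]

/o/ — between /b/ and /m/, before a nasal consonant — surfaces as [õ] (rule 2).
/u/ (between /m/ and /n/): before a nasal consonant, so rule 2 applies → [ũ].
/n/ — between /u/ and /t/; rule 3 does not apply here → [n].
/t/ (between /n/ and /o/) fails the environment for rule 1, so it stays [t].
/o/ (word-final): rule 2 targets it, but not before a nasal consonant → unchanged [o].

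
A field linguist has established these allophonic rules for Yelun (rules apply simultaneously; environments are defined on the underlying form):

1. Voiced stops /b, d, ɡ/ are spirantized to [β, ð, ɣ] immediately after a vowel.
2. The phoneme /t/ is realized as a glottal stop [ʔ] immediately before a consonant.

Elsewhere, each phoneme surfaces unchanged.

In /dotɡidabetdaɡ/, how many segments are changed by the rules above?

5

Segments that undergo a rule: /t/ → [ʔ] (rule 2); /d/ → [ð] (rule 1); /b/ → [β] (rule 1); /t/ → [ʔ] (rule 2); /ɡ/ → [ɣ] (rule 1).
All other segments surface unchanged.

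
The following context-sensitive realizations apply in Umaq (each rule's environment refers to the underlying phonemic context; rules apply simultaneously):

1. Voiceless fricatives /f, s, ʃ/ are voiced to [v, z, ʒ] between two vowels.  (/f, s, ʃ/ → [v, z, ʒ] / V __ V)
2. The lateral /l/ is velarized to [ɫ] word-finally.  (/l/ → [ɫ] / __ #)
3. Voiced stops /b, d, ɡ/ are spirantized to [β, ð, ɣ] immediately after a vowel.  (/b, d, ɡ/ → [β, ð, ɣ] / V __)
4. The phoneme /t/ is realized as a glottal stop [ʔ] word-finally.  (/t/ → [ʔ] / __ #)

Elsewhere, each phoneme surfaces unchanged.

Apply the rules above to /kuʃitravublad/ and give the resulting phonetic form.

/k/ stays [k].
/u/ stays [u].
Rule 1 applies to /ʃ/ (between /u/ and /i/: between two vowels) → [ʒ].
/i/ stays [i].
/t/ — between /i/ and /r/; rule 4 does not apply here → [t].
/r/ — not in any rule's target class → [r].
/a/ (between /r/ and /v/): no rule targets it → [a].
/v/ stays [v].
/u/ — not in any rule's target class → [u].
/b/ meets the environment for rule 3 (immediately after a vowel) → [β].
/l/ (between /b/ and /a/) is in the target of rule 2 but the environment (word-finally) is not met → [l].
/a/ stays [a].
/d/ — word-final, immediately after a vowel — surfaces as [ð] (rule 3).

[kuʒitravuβlað]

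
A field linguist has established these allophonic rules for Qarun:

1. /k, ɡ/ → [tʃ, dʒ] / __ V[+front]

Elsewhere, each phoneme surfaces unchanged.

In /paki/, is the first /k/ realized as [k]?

No

/k/ meets the environment for rule 1 (before a front vowel) → [tʃ].
The actual realization is [tʃ], not [k].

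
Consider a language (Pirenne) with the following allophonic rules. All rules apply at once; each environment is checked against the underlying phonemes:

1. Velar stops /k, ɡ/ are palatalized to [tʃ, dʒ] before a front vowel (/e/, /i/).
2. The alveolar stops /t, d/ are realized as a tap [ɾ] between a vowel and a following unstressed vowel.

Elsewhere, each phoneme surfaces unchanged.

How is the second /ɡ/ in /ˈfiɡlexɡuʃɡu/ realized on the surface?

[ɡ]

/ɡ/ (between /x/ and /u/): rule 1 targets it, but not before a front vowel → unchanged [ɡ].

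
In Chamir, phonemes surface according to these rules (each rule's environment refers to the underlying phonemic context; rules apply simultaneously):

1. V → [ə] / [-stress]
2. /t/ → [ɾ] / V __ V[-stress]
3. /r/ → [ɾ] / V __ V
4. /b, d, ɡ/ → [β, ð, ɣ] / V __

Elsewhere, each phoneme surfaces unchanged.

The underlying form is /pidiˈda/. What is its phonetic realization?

/p/ stays [p].
/i/ (between /p/ and /d/) occurs in an unstressed syllable → [ə] by rule 1.
Rule 4 applies to /d/ (between /i/ and /i/: immediately after a vowel) → [ð].
/i/ — between /d/ and /d/, in an unstressed syllable — surfaces as [ə] (rule 1).
/d/ meets the environment for rule 4 (immediately after a vowel) → [ð].
/a/ (word-final) fails the environment for rule 1, so it stays [a].

[pəðəˈða]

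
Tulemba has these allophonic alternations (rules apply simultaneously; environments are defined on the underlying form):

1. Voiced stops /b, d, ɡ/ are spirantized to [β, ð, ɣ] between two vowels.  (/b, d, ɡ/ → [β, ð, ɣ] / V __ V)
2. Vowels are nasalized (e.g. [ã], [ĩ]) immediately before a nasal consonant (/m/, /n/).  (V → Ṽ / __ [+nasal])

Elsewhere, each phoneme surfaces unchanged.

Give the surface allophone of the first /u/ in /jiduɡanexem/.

[u]

/u/ — between /d/ and /ɡ/; rule 2 does not apply here → [u].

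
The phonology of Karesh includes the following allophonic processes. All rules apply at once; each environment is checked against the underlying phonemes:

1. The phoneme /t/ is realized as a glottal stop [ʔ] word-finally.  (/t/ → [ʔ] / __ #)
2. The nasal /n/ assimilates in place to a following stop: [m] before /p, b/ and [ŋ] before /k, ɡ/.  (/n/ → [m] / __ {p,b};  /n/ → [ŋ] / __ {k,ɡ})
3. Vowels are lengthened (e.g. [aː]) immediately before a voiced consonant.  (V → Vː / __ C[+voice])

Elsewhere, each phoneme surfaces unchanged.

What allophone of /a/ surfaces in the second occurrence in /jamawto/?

/a/ — between /m/ and /w/, before a voiced consonant — surfaces as [aː] (rule 3).

[aː]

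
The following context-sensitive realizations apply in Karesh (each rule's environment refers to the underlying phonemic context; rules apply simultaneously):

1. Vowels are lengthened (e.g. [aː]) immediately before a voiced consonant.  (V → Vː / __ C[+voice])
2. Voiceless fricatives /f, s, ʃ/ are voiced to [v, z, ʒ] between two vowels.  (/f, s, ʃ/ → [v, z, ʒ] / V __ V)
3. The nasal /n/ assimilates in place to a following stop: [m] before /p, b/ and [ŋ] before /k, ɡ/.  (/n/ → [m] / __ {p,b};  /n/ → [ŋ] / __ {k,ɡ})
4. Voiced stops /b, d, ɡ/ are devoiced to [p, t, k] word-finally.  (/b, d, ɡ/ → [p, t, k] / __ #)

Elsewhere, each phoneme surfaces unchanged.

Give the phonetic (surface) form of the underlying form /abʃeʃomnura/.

Rule 1 applies to /a/ (word-initial: before a voiced consonant) → [aː].
/b/ (between /a/ and /ʃ/): rule 4 targets it, but not word-finally → unchanged [b].
/ʃ/ (between /b/ and /e/): rule 2 targets it, but not between two vowels → unchanged [ʃ].
/e/ (between /ʃ/ and /ʃ/) fails the environment for rule 1, so it stays [e].
Rule 2 applies to /ʃ/ (between /e/ and /o/: between two vowels) → [ʒ].
Rule 1 applies to /o/ (between /ʃ/ and /m/: before a voiced consonant) → [oː].
/m/ (between /o/ and /n/): no rule targets it → [m].
/n/ (between /m/ and /u/) fails the environment for rule 3, so it stays [n].
/u/ meets the environment for rule 1 (before a voiced consonant) → [uː].
/r/ — not in any rule's target class → [r].
/a/ (word-final) is in the target of rule 1 but the environment (before a voiced consonant) is not met → [a].

[aːbʃeʒoːmnuːra]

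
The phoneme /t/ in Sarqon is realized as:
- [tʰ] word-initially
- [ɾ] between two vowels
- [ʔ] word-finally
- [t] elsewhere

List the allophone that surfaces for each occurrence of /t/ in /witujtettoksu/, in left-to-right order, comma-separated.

[ɾ], [t], [t], [t]

Occurrence 1 (position 3): between two vowels → [ɾ].
Occurrence 2 (position 6): no conditioning environment matches → elsewhere allophone [t].
Occurrence 3 (position 8): no conditioning environment matches → elsewhere allophone [t].
Occurrence 4 (position 9): no conditioning environment matches → elsewhere allophone [t].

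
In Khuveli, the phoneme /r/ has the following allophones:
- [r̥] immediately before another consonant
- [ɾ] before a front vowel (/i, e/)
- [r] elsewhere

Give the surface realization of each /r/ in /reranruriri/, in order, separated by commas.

Occurrence 1 (position 1): before a front vowel (/i, e/) → [ɾ].
Occurrence 2 (position 3): no conditioning environment matches → elsewhere allophone [r].
Occurrence 3 (position 6): no conditioning environment matches → elsewhere allophone [r].
Occurrence 4 (position 8): before a front vowel (/i, e/) → [ɾ].
Occurrence 5 (position 10): before a front vowel (/i, e/) → [ɾ].

[ɾ], [r], [r], [ɾ], [ɾ]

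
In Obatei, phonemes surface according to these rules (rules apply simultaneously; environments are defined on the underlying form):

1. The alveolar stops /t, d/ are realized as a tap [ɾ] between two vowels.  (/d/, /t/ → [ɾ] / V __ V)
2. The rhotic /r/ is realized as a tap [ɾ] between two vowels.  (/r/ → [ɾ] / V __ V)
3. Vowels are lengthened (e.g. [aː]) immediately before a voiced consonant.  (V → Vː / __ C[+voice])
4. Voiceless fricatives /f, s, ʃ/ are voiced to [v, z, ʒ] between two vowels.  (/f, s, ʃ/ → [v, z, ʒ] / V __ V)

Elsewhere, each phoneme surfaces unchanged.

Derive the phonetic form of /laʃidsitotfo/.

/a/ — between /l/ and /ʃ/; rule 3 does not apply here → [a].
/ʃ/ — between /a/ and /i/, between two vowels — surfaces as [ʒ] (rule 4).
Rule 3 applies to /i/ (between /ʃ/ and /d/: before a voiced consonant) → [iː].
/d/ (between /i/ and /s/): rule 1 targets it, but not between two vowels → unchanged [d].
/s/ — between /d/ and /i/; rule 4 does not apply here → [s].
/i/ — between /s/ and /t/; rule 3 does not apply here → [i].
/t/ (between /i/ and /o/): between two vowels, so rule 1 applies → [ɾ].
/o/ (between /t/ and /t/) fails the environment for rule 3, so it stays [o].
/t/ (between /o/ and /f/) is in the target of rule 1 but the environment (between two vowels) is not met → [t].
/f/ — between /t/ and /o/; rule 4 does not apply here → [f].
/o/ (word-final) fails the environment for rule 3, so it stays [o].

[laʒiːdsiɾotfo]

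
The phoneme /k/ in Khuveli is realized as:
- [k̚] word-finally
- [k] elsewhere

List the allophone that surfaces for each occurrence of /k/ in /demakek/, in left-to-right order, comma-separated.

Occurrence 1 (position 5): no conditioning environment matches → elsewhere allophone [k].
Occurrence 2 (position 7): word-finally → [k̚].

[k], [k̚]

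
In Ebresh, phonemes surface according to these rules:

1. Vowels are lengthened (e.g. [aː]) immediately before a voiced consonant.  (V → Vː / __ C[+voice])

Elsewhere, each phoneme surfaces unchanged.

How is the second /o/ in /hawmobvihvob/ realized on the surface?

/o/ (between /v/ and /b/): before a voiced consonant, so rule 1 applies → [oː].

[oː]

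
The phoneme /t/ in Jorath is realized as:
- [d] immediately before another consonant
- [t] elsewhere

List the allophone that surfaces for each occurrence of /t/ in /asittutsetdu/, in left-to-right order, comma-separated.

[d], [t], [d], [d]

Occurrence 1 (position 4): immediately before another consonant → [d].
Occurrence 2 (position 5): no conditioning environment matches → elsewhere allophone [t].
Occurrence 3 (position 7): immediately before another consonant → [d].
Occurrence 4 (position 10): immediately before another consonant → [d].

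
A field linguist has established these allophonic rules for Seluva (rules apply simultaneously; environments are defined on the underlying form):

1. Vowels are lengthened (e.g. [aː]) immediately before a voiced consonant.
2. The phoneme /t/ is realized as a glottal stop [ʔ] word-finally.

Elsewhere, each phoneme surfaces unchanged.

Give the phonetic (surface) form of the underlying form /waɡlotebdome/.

[waːɡloteːbdoːme]

/w/ — not in any rule's target class → [w].
Rule 1 applies to /a/ (between /w/ and /ɡ/: before a voiced consonant) → [aː].
/ɡ/ — not in any rule's target class → [ɡ].
/l/ (between /ɡ/ and /o/) is unaffected → [l].
/o/ (between /l/ and /t/) fails the environment for rule 1, so it stays [o].
/t/ — between /o/ and /e/; rule 2 does not apply here → [t].
Rule 1 applies to /e/ (between /t/ and /b/: before a voiced consonant) → [eː].
/b/ — not in any rule's target class → [b].
/d/ stays [d].
/o/ (between /d/ and /m/): before a voiced consonant, so rule 1 applies → [oː].
/m/ (between /o/ and /e/): no rule targets it → [m].
/e/ (word-final) is in the target of rule 1 but the environment (before a voiced consonant) is not met → [e].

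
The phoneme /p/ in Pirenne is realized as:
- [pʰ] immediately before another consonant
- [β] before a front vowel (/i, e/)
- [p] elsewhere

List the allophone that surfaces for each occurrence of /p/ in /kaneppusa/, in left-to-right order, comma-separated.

[pʰ], [p]

Occurrence 1 (position 5): immediately before another consonant → [pʰ].
Occurrence 2 (position 6): no conditioning environment matches → elsewhere allophone [p].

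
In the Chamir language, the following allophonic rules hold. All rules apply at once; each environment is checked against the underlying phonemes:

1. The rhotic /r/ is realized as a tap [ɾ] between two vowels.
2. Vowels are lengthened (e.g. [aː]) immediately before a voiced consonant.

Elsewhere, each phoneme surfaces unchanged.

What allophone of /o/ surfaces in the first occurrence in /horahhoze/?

/o/ (between /h/ and /r/) occurs before a voiced consonant → [oː] by rule 2.

[oː]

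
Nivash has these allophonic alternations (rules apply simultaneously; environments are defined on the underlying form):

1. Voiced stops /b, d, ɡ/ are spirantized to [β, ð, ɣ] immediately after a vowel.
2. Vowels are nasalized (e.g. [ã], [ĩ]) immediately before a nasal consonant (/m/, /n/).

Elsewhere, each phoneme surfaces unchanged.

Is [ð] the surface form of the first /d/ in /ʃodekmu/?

/d/ — between /o/ and /e/, immediately after a vowel — surfaces as [ð] (rule 1).
The actual realization is [ð], which matches [ð].

Yes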